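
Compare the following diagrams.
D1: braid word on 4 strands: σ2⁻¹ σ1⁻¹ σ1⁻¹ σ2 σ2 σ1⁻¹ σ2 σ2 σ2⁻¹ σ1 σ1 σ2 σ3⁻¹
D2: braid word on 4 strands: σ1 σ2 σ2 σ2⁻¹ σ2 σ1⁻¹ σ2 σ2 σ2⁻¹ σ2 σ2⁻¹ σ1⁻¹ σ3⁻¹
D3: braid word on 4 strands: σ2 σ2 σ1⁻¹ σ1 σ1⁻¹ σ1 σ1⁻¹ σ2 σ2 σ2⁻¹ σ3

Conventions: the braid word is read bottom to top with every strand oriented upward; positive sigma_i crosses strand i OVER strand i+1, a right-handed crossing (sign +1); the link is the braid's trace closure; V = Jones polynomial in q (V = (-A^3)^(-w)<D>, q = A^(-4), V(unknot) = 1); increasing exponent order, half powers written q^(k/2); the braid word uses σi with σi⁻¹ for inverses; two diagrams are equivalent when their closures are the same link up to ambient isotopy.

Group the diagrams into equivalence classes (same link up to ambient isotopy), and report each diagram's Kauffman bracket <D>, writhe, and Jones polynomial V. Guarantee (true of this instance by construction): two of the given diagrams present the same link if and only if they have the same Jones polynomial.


equivalence classes: {D1, D2, D3}
D1 (bracket A^-13 - A^-9 - A^-1; 13 crossings at w = +1): V = q + q^3 - q^4
V(D2) = q + q^3 - q^4  [13 crossings, <D> = A^-13 - A^-9 - A^-1, w = +1]
V(D3) = q + q^3 - q^4  [11 crossings, <D> = A^-7 - A^-3 - A^5, w = +3]
key observation: one V(q) for all 3 diagrams — one class (guaranteed)


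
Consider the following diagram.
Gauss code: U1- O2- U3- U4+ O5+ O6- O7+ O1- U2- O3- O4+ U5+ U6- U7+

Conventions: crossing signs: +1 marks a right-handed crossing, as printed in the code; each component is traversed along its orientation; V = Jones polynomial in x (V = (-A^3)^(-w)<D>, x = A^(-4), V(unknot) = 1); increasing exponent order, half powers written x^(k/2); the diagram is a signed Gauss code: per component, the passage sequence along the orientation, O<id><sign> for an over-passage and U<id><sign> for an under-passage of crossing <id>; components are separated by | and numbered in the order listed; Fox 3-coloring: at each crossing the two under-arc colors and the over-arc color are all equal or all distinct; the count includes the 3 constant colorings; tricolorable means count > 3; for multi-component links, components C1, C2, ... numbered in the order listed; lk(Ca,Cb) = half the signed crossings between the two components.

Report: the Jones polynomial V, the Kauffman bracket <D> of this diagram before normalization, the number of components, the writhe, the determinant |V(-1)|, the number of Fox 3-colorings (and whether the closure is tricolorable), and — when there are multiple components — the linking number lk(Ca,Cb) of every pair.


V = 1
<D> = -A^-3 (w = -1)
1 component over 7 crossings, w = -1
3 Fox colorings among 3^7, |V(-1)| = 1: not tricolorable
why: w = -1 (over 7 crossings) is diagram-only; (-A^3)^(1) removes it from V


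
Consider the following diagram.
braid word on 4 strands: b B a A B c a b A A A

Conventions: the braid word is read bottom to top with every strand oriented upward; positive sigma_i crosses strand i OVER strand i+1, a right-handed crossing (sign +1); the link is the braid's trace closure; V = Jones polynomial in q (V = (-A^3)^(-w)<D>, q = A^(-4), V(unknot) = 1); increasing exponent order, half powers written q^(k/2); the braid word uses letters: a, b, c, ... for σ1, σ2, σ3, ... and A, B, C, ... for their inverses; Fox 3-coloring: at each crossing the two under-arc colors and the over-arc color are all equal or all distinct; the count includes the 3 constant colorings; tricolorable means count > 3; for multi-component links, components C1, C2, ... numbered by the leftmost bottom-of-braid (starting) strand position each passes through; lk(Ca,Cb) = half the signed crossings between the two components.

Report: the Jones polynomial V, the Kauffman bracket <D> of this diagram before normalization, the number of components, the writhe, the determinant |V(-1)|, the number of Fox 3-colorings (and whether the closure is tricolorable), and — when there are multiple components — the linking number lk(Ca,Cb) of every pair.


V = -q^-4 + q^-3 + q^-1
<D> = -A - A^9 + A^13 (w = -1)
1 component over 11 crossings, w = -1
9 Fox colorings among 3^11, |V(-1)| = 3: tricolorable
why: |V(-1)| = 3: so tricolorable, since 3 divides 3


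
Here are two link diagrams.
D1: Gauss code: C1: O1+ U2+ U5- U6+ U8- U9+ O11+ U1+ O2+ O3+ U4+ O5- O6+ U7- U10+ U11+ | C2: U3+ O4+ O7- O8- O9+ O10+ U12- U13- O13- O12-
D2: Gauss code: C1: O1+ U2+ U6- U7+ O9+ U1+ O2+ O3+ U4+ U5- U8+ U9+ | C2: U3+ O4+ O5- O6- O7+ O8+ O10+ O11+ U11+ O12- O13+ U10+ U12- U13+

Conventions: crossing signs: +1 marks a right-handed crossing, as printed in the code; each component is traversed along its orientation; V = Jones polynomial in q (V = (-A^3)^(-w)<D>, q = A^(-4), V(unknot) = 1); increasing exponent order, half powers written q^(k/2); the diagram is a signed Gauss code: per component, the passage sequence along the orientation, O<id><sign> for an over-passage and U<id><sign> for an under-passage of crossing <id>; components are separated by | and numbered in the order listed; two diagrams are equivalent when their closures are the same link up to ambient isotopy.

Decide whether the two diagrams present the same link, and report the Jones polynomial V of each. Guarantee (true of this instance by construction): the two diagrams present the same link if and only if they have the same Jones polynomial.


same link: yes
V(D1) = -q^(3/2) - 2q^(7/2) + q^(9/2) - q^(11/2) + q^(13/2)  [13 crossings, <D> = -A^-17 + A^-13 - A^-9 + 2A^-5 + A^3, w = +3]
D2 (bracket -A^-5 + A^-1 - A^3 + 2A^7 + A^15; 13 crossings at w = +7): V = -q^(3/2) - 2q^(7/2) + q^(9/2) - q^(11/2) + q^(13/2)
note: from 13 to 13 crossings by R-moves: one link, two diagrams


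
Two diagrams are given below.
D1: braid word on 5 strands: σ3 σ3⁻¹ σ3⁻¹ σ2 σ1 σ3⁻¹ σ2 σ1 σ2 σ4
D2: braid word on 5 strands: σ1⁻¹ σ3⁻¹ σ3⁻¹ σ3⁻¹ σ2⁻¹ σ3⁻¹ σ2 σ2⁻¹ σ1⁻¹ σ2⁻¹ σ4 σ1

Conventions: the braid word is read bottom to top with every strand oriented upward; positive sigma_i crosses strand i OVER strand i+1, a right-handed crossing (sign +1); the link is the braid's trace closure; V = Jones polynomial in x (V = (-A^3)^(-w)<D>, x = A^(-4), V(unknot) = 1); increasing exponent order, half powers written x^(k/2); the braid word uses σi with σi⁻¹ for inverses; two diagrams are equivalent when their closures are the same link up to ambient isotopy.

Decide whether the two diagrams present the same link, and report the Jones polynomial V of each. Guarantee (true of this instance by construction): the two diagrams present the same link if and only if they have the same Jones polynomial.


equivalent: no
D1 (bracket A^-8 - 2A^-4 + 2 - 2A^4 + 2A^8 - A^12 + A^16; 10 crossings at w = +4): V = x^-1 - 1 + 2x - 2x^2 + 2x^3 - 2x^4 + x^5
D2 (bracket A^-10 + A^-2 - A^2 + A^6 - A^10; 12 crossings at w = -6): V = -x^-7 + x^-6 - x^-5 + x^-4 + x^-2
key observation: V(x) takes 2 values over 2 diagrams, fixing the grouping


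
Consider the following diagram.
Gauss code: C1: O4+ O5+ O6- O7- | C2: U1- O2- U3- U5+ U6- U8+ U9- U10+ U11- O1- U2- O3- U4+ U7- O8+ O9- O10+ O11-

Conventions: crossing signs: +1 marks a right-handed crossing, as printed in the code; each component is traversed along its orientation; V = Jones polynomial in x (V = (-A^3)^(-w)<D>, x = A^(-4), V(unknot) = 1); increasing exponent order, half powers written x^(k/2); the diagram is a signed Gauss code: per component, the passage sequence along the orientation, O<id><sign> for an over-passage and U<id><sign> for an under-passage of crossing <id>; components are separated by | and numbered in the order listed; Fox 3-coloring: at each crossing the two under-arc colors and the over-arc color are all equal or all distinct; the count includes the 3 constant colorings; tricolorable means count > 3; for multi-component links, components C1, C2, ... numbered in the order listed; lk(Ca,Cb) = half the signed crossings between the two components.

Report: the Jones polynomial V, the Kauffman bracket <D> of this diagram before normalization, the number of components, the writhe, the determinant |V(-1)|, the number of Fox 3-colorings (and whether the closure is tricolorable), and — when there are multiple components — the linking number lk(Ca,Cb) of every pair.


V(x) = x^(-9/2) - x^(-5/2) - x^(-3/2) - x^(-1/2)
bracket: A^-7 + A^-3 + A - A^9, w = -3
2 components, writhe -3, over 11 crossings
lk(C1,C2) = 0
det 0, colorings 27 of 3^12 — tricolorable
observation: w = -3 (over 11 crossings) is diagram-only; (-A^3)^(3) removes it from V


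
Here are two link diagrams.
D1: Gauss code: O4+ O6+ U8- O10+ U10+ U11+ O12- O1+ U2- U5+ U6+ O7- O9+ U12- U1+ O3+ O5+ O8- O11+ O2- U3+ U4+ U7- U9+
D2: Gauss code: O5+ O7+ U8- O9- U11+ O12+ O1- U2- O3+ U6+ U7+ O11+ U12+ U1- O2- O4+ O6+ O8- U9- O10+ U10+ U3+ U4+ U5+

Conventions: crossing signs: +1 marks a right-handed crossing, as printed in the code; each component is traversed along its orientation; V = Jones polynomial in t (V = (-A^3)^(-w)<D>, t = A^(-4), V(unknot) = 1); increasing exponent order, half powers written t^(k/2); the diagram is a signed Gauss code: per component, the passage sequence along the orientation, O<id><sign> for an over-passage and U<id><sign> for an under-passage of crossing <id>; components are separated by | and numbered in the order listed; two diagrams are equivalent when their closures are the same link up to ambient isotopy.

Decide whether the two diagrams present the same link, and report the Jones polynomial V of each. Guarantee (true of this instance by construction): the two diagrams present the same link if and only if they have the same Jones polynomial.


equivalent: yes
D1 (bracket A^12; 12 crossings at w = +4): V = 1
V(D2) = 1  (w +4, c 12, <D> = A^12)
key observation: from 12 to 12 crossings by R-moves: one link, two diagrams


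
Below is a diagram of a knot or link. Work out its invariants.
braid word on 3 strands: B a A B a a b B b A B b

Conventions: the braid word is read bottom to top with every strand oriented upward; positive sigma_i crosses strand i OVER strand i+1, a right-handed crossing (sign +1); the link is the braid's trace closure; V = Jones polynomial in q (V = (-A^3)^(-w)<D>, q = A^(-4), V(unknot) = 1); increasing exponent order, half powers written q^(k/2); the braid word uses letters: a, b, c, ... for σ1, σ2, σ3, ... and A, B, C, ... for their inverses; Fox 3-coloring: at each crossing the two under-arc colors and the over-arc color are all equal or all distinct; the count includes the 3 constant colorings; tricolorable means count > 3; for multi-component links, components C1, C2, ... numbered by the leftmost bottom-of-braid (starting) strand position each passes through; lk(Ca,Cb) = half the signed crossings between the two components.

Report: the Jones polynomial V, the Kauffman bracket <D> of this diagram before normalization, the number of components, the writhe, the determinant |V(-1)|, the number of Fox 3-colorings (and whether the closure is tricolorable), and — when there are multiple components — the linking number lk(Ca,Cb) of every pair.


V = q^-2 - q^-1 + 1 - q + q^2
<D> = A^-8 - A^-4 + 1 - A^4 + A^8 (w = 0)
1 component over 12 crossings, w = 0
3 Fox colorings among 3^12, |V(-1)| = 5: not tricolorable
why: w = 0 (over 12 crossings) is diagram-only; (-A^3)^(0) removes it from V


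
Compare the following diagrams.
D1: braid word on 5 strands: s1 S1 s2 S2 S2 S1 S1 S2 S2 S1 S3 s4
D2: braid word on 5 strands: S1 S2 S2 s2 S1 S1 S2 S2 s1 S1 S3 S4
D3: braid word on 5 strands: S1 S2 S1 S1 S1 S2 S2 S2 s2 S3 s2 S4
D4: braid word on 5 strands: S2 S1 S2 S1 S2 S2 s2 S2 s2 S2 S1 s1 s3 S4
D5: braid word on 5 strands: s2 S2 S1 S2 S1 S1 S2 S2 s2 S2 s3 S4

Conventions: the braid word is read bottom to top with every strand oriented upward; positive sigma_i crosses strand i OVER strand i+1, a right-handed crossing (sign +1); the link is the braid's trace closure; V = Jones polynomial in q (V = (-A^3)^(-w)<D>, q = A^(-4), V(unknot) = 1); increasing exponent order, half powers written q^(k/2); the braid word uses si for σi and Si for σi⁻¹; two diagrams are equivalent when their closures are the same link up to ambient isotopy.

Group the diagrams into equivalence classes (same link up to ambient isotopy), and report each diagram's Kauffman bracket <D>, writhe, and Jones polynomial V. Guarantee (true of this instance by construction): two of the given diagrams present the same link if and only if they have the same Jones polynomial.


grouping into links: {D1, D2, D3, D4, D5}
V(D1) = -q^-7 + q^-6 - q^-5 + q^-4 + q^-2  (w -6, c 12, <D> = A^-10 + A^-2 - A^2 + A^6 - A^10)
D2 (bracket A^-16 + A^-8 - A^-4 + 1 - A^4; 12 crossings at w = -8): V = -q^-7 + q^-6 - q^-5 + q^-4 + q^-2
V(D3) = -q^-7 + q^-6 - q^-5 + q^-4 + q^-2  (w -8, c 12, <D> = A^-16 + A^-8 - A^-4 + 1 - A^4)
V(D4) = -q^-7 + q^-6 - q^-5 + q^-4 + q^-2  (w -6, c 14, <D> = A^-10 + A^-2 - A^2 + A^6 - A^10)
V(D5) = -q^-7 + q^-6 - q^-5 + q^-4 + q^-2  [12 crossings, <D> = A^-10 + A^-2 - A^2 + A^6 - A^10, w = -6]
key observation: one V(q) for all 5 diagrams — one class (guaranteed)


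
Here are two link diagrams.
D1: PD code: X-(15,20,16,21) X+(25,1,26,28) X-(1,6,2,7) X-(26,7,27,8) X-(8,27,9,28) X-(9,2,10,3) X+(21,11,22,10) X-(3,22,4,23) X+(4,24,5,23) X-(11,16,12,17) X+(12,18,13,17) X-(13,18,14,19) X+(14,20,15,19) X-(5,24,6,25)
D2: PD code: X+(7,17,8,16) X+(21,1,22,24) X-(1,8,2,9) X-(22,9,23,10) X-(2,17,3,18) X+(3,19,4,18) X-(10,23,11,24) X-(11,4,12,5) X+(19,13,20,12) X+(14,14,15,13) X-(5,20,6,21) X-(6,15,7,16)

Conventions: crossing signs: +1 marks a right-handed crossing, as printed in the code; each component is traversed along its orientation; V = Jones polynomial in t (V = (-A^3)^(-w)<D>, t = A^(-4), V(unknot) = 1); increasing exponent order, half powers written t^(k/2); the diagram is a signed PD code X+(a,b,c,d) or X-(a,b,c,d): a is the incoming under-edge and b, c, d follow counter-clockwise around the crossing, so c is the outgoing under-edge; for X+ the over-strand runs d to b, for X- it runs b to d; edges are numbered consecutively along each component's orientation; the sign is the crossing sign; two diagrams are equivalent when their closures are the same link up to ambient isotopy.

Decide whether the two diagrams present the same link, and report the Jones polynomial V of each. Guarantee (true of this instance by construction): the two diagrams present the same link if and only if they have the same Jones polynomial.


same link: yes
V(D1) = -t^-6 + t^-5 - t^-4 + 2t^-3 - t^-2 + t^-1  [14 crossings, <D> = A^-8 - A^-4 + 2 - A^4 + A^8 - A^12, w = -4]
V(D2) = -t^-6 + t^-5 - t^-4 + 2t^-3 - t^-2 + t^-1  [12 crossings, <D> = A^-2 - A^2 + 2A^6 - A^10 + A^14 - A^18, w = -2]
insight: Reidemeister moves carry D1 (14 crossings) to D2 (12)


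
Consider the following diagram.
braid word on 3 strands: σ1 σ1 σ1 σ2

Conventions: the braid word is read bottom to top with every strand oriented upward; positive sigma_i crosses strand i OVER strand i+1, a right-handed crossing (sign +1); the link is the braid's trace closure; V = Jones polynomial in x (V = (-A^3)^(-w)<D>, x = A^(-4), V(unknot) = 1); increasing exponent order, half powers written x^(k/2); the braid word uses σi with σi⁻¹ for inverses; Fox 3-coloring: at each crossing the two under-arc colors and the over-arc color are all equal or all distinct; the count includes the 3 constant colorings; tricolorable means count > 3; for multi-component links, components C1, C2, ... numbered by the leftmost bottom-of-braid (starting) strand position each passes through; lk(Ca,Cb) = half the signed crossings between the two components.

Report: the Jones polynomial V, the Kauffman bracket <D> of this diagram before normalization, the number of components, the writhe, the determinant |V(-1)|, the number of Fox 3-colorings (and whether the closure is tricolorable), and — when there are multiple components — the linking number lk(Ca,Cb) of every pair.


V = x + x^3 - x^4
<D> = -A^-4 + 1 + A^8 (w = +4)
1 component over 4 crossings, w = +4
9 Fox colorings among 3^4, |V(-1)| = 3: tricolorable
why: |V(-1)| = 3: so tricolorable, since 3 divides 3


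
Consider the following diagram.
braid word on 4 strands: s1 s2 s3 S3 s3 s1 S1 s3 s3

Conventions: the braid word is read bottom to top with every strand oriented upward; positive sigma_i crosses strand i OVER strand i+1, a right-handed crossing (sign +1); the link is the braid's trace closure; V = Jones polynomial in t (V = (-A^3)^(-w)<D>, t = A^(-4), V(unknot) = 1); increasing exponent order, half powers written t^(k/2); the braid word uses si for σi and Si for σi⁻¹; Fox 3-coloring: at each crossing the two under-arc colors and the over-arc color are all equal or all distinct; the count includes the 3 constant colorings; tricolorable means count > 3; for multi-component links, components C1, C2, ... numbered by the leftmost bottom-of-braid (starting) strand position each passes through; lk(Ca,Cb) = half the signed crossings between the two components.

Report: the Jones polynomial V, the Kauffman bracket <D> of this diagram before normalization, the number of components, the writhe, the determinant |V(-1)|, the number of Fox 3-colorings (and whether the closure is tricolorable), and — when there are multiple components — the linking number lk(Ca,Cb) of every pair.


V(t) = t + t^3 - t^4
bracket: A^-1 - A^3 - A^11, w = +5
1 component, writhe +5, over 9 crossings
det 3, colorings 9 of 3^9 — tricolorable
observation: det 3 = |V(-1)|; divisible by 3, so tricolorable


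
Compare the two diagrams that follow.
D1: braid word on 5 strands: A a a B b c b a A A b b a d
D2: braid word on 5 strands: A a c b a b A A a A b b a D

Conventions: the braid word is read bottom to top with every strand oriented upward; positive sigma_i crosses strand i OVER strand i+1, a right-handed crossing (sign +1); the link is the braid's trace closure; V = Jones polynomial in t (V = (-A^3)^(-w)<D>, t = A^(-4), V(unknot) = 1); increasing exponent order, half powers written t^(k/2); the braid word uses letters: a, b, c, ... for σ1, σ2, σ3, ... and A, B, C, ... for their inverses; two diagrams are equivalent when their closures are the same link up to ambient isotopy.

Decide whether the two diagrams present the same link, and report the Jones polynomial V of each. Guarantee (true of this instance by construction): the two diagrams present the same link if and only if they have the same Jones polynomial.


equivalent: yes
D1 (bracket -A^-6 + A^-2 - A^2 + 2A^6 - A^10 + A^14; 14 crossings at w = +6): V = t - t^2 + 2t^3 - t^4 + t^5 - t^6
V(D2) = t - t^2 + 2t^3 - t^4 + t^5 - t^6  [14 crossings, <D> = -A^-12 + A^-8 - A^-4 + 2 - A^4 + A^8, w = +4]
observation: D2 (14 crossings) and D1 (14) are Markov-related braid presentations


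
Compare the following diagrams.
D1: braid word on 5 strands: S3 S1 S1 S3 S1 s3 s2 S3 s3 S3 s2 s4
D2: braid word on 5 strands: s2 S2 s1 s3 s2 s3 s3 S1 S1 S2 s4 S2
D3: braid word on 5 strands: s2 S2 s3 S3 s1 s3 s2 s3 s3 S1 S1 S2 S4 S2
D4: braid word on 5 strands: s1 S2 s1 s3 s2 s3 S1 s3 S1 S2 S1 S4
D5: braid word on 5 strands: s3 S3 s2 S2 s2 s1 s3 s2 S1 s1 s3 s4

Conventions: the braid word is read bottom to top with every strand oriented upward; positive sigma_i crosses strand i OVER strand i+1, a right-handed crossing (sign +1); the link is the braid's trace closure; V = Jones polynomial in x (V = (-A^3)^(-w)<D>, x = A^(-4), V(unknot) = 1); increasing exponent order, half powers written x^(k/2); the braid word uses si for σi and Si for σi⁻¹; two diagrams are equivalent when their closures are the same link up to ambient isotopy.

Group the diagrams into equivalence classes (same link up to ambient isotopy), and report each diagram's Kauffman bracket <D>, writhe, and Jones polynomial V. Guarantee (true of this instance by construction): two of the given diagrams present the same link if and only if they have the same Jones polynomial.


classes: {D1} | {D2, D3, D4} | {D5}
V(D1) = -x^-6 + 2x^-5 - 2x^-4 + 3x^-3 - 3x^-2 + 2x^-1 - 1 + x  [12 crossings, <D> = A^-10 - A^-6 + 2A^-2 - 3A^2 + 3A^6 - 2A^10 + 2A^14 - A^18, w = -2]
D2 (bracket -A^-6 + 2A^-2 - 2A^2 + 3A^6 - 2A^10 + 2A^14 - A^18; 12 crossings at w = +2): V = -x^-3 + 2x^-2 - 2x^-1 + 3 - 2x + 2x^2 - x^3
V(D3) = -x^-3 + 2x^-2 - 2x^-1 + 3 - 2x + 2x^2 - x^3  (w 0, c 14, <D> = -A^-12 + 2A^-8 - 2A^-4 + 3 - 2A^4 + 2A^8 - A^12)
V(D4) = -x^-3 + 2x^-2 - 2x^-1 + 3 - 2x + 2x^2 - x^3  (w 0, c 12, <D> = -A^-12 + 2A^-8 - 2A^-4 + 3 - 2A^4 + 2A^8 - A^12)
D5 (bracket -A^2 + A^6 + A^14; 12 crossings at w = +6): V = x + x^3 - x^4
note: V(x) takes 3 values over 5 diagrams, fixing the grouping


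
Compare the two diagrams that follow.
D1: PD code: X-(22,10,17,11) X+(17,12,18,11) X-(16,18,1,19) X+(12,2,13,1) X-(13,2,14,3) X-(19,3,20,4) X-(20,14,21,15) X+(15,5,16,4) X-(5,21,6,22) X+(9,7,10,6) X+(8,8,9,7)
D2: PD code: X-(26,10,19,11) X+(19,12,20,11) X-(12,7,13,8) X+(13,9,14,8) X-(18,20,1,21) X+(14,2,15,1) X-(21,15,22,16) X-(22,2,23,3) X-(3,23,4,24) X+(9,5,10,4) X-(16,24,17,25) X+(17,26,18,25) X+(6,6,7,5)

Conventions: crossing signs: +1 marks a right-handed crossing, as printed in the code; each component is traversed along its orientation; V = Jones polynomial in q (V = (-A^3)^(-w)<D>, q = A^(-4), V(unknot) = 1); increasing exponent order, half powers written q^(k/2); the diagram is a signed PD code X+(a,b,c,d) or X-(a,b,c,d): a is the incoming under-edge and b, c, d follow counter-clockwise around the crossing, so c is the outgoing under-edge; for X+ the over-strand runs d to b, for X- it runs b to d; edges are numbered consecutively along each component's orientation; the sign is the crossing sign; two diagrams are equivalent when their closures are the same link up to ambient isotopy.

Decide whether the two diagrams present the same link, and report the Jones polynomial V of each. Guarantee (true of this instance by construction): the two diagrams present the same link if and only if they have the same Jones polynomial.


equivalent: yes
V(D1) = -q^(-9/2) - q^(-5/2) + q^(-3/2) - q^(-1/2)  (w -1, c 11, <D> = A^-1 - A^3 + A^7 + A^15)
V(D2) = -q^(-9/2) - q^(-5/2) + q^(-3/2) - q^(-1/2)  [13 crossings, <D> = A^-1 - A^3 + A^7 + A^15, w = -1]
key observation: from 11 to 13 crossings by R-moves: one link, two diagrams


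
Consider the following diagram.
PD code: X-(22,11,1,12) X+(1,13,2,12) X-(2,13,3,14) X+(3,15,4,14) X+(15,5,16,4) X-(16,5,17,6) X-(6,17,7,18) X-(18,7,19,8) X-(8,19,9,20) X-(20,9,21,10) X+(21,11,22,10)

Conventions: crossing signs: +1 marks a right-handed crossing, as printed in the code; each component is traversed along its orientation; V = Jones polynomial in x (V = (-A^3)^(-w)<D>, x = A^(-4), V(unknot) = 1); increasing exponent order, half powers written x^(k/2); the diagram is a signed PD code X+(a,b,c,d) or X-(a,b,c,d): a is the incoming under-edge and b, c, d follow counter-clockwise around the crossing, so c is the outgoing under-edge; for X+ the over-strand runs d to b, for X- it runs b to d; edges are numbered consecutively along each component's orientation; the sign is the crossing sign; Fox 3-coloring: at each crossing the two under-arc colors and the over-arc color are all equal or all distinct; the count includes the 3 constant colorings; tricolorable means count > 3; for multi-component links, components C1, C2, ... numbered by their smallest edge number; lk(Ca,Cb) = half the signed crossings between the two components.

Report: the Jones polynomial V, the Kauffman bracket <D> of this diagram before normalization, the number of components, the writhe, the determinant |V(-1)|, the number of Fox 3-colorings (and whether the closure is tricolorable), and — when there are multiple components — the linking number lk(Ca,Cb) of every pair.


V = -x^-4 + x^-3 + x^-1
<D> = -A^-5 - A^3 + A^7 (w = -3)
1 component over 11 crossings, w = -3
9 Fox colorings among 3^11, |V(-1)| = 3: tricolorable
why: det 3 = |V(-1)|; divisible by 3, so tricolorable


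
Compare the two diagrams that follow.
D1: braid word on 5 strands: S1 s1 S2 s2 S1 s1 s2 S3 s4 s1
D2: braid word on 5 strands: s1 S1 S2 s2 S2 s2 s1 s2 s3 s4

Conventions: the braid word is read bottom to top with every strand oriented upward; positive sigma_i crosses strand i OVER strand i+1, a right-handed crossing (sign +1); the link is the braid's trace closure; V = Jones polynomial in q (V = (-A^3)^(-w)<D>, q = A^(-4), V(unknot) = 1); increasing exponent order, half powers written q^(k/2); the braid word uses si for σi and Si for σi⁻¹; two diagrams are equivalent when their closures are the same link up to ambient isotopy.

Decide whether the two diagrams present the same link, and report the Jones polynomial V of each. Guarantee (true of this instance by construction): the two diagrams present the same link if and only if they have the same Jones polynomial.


equivalent: yes
V(D1) = 1  (w +2, c 10, <D> = A^6)
V(D2) = 1  (w +4, c 10, <D> = A^12)
why: one V(q) for all 2 diagrams — one class (guaranteed)


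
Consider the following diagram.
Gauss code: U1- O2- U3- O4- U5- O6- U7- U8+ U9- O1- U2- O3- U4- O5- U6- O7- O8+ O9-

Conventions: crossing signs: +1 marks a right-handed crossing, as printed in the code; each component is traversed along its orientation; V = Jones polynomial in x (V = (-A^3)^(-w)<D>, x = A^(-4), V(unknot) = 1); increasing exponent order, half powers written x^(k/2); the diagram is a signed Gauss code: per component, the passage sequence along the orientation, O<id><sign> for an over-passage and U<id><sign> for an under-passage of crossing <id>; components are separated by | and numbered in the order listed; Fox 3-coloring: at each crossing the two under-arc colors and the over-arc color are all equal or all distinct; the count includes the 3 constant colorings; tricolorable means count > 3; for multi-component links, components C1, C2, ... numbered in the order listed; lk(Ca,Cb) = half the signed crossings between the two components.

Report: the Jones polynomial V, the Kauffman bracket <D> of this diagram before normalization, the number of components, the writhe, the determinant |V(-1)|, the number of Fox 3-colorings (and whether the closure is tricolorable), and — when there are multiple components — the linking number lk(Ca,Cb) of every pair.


Jones polynomial: V(x) = -x^-10 + x^-9 - x^-8 + x^-7 - x^-6 + x^-5 + x^-3
<D> = -A^-9 - A^-1 + A^3 - A^7 + A^11 - A^15 + A^19; writhe -7
components 1, writhe -7 (9 crossings)
3-colorings: 3 of 3^9, det 7 — not tricolorable
note: w = -7 shifts under R1 moves; the (-A^3)^(7) factor cancels that in V


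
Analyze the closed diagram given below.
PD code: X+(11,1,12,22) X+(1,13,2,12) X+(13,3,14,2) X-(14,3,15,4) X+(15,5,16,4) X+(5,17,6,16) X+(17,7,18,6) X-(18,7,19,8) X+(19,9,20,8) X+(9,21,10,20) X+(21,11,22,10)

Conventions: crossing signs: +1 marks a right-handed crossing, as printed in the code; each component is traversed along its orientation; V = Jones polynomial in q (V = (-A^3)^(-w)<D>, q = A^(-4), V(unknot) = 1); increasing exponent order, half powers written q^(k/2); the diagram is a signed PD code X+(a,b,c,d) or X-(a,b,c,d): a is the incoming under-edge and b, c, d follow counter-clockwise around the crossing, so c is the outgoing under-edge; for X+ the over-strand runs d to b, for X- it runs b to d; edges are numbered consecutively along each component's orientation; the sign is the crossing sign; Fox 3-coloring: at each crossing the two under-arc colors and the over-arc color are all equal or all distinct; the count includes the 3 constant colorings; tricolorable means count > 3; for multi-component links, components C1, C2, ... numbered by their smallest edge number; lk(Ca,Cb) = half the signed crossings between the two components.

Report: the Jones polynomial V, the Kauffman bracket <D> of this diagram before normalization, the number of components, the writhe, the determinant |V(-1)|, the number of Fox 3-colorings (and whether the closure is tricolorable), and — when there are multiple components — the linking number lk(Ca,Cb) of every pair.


V = q^3 + q^5 - q^6 + q^7 - q^8 + q^9 - q^10
<D> = A^-19 - A^-15 + A^-11 - A^-7 + A^-3 - A - A^9 (w = +7)
1 component over 11 crossings, w = +7
3 Fox colorings among 3^11, |V(-1)| = 7: not tricolorable
why: det 7 = |V(-1)|; not divisible by 3, so not tricolorable


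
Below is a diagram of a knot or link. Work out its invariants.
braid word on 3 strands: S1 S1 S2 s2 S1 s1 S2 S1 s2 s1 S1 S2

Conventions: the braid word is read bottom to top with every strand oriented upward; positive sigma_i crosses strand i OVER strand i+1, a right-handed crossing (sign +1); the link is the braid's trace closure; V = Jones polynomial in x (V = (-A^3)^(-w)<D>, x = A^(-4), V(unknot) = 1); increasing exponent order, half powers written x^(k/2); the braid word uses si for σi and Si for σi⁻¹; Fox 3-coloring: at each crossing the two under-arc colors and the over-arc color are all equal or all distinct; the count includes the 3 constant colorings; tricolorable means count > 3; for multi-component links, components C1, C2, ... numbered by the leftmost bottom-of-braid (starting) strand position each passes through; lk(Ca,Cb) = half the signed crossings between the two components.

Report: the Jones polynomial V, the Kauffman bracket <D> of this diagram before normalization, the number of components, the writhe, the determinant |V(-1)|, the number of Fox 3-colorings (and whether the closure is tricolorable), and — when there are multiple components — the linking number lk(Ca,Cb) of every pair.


V(x) = -x^-4 + x^-3 + x^-1
bracket: A^-8 + 1 - A^4, w = -4
1 component, writhe -4, over 12 crossings
det 3, colorings 9 of 3^12 — tricolorable
observation: free reduction leaves σ1⁻¹ σ1⁻¹ σ2⁻¹ σ1⁻¹ of the original 12 letters


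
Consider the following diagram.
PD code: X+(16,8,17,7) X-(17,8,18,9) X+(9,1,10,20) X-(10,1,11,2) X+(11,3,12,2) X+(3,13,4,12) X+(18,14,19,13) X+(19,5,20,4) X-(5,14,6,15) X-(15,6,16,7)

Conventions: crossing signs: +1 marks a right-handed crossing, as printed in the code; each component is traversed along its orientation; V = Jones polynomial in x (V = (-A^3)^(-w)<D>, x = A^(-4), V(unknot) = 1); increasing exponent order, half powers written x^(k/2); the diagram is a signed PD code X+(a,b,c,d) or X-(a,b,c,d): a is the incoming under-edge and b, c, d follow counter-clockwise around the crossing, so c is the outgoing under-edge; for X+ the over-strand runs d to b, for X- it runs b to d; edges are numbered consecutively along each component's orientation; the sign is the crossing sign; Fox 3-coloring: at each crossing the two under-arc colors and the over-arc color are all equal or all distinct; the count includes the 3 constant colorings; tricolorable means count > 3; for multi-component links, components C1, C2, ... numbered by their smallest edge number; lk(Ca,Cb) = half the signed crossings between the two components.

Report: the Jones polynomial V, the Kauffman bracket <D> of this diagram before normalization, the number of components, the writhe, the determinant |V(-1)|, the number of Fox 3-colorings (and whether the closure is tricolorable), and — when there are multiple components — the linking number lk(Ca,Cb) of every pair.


Jones polynomial: V(x) = 1
<D> = A^6; writhe +2
components 1, writhe +2 (10 crossings)
3-colorings: 3 of 3^10, det 1 — not tricolorable
note: |V(-1)| = 1: so not tricolorable, since 3 does not divide 1


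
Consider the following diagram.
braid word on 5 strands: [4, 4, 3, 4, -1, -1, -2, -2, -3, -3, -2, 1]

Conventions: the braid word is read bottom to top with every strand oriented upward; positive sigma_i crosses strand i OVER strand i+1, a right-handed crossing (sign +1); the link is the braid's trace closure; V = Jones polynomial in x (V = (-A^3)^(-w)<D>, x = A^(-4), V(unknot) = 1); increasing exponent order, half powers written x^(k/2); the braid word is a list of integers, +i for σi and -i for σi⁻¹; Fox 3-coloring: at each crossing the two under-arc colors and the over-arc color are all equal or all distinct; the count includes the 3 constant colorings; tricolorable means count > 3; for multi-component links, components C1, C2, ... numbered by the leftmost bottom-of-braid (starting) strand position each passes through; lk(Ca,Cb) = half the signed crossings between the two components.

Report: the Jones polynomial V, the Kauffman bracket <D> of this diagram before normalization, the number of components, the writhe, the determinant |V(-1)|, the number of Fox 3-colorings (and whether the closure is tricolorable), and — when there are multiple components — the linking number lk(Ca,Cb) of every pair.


V = -x^-5 + x^-4 - x^-3 + 2x^-2 - x^-1 + 2 - x
<D> = -A^-10 + 2A^-6 - A^-2 + 2A^2 - A^6 + A^10 - A^14 (w = -2)
1 component over 12 crossings, w = -2
9 Fox colorings among 3^12, |V(-1)| = 9: tricolorable
why: w = -2 shifts under R1 moves; the (-A^3)^(2) factor cancels that in V


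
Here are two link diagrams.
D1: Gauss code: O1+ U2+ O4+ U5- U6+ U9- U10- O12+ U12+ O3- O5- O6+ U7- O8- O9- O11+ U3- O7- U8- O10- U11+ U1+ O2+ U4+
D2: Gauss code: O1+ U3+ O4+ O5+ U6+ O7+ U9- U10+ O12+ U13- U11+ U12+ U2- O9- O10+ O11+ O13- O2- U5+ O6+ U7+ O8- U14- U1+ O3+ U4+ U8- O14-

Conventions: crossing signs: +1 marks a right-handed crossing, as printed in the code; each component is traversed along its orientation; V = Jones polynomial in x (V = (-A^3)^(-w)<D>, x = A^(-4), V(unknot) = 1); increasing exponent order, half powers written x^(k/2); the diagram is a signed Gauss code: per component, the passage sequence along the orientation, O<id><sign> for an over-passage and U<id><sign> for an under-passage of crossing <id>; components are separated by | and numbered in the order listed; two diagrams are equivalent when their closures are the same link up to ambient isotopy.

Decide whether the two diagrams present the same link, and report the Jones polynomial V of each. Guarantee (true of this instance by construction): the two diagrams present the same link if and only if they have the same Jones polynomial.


equivalent: no
D1 (bracket -A^-12 + A^-8 - A^-4 + 3 - A^4 + A^8 - A^12; 12 crossings at w = 0): V = -x^-3 + x^-2 - x^-1 + 3 - x + x^2 - x^3
V(D2) = x + x^3 - x^4  [14 crossings, <D> = -A^-4 + 1 + A^8, w = +4]
observation: 2 classes among 2 diagrams; unequal V(x) rules out equality


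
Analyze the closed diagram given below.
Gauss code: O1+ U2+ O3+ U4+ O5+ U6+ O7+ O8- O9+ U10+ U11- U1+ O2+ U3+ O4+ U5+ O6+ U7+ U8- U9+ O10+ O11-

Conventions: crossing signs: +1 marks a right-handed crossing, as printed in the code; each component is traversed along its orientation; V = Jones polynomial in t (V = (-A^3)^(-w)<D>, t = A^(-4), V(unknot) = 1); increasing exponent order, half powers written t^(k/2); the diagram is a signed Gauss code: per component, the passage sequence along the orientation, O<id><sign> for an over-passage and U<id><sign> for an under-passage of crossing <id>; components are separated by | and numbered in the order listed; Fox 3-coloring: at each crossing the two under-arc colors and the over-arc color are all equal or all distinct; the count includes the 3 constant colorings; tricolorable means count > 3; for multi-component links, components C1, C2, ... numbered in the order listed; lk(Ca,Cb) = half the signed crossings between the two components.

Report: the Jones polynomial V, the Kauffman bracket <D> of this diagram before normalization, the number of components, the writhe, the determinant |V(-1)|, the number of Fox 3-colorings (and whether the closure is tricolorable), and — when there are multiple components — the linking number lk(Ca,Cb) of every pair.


Jones polynomial: V(t) = t^3 + t^5 - t^6 + t^7 - t^8 + t^9 - t^10
<D> = A^-19 - A^-15 + A^-11 - A^-7 + A^-3 - A - A^9; writhe +7
components 1, writhe +7 (11 crossings)
3-colorings: 3 of 3^11, det 7 — not tricolorable
note: the span of V is 7, forcing >= 7 crossings in any diagram


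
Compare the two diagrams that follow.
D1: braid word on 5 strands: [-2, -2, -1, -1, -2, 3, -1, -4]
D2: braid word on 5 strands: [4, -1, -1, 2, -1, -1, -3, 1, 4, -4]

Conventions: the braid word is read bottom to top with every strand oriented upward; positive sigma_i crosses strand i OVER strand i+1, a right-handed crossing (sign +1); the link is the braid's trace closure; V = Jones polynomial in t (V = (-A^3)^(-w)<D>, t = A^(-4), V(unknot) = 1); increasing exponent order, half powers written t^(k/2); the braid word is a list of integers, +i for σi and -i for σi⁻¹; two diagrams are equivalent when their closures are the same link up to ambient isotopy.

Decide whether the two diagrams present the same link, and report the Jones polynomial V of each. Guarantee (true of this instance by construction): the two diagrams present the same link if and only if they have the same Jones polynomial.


same link: no
V(D1) = -t^-7 + t^-6 - t^-5 + t^-4 + t^-2  [8 crossings, <D> = A^-10 + A^-2 - A^2 + A^6 - A^10, w = -6]
D2 (bracket A^-2 + A^6 - A^10; 10 crossings at w = -2): V = -t^-4 + t^-3 + t^-1
note: 2 values of V(t) split the 2 diagrams


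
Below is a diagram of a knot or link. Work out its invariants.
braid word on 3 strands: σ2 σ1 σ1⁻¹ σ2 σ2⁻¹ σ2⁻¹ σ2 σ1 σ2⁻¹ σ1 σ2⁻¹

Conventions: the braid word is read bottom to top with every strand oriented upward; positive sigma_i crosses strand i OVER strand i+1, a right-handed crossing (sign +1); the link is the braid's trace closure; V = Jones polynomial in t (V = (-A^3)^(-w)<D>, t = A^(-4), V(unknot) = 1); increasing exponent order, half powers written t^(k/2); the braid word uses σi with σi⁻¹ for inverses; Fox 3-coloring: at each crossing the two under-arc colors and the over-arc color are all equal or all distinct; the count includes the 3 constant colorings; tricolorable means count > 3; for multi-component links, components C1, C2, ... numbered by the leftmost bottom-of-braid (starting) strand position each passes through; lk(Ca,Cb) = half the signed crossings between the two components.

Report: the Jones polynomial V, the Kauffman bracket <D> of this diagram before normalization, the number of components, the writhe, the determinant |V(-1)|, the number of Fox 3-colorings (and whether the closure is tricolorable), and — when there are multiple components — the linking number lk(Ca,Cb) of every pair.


Jones polynomial: V(t) = -t^(1/2) - t^(5/2)
<D> = A^-7 + A; writhe +1
components 2, writhe +1 (11 crossings)
linking number lk(C1,C2) = +1
3-colorings: 3 of 3^11, det 2 — not tricolorable
note: free reduction leaves σ2 σ1 σ2⁻¹ σ1 σ2⁻¹ of the original 11 letters


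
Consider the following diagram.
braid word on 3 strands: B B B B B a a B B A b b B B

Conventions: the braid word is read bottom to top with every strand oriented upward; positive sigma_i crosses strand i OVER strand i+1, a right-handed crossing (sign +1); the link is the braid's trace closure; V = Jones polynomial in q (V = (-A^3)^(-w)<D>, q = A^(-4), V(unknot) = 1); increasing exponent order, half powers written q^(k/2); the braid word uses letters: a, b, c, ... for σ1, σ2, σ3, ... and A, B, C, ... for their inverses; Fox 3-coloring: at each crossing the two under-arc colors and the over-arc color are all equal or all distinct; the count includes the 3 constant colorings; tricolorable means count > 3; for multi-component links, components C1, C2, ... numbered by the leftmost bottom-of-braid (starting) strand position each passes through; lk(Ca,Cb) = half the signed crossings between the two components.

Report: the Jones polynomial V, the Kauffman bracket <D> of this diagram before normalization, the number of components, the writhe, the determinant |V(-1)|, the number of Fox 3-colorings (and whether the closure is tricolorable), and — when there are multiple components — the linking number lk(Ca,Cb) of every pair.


V = -q^-9 + q^-8 - 2q^-7 + 3q^-6 - 2q^-5 + 2q^-4 - q^-3 + q^-2
<D> = A^-10 - A^-6 + 2A^-2 - 2A^2 + 3A^6 - 2A^10 + A^14 - A^18 (w = -6)
1 component over 14 crossings, w = -6
3 Fox colorings among 3^14, |V(-1)| = 13: not tricolorable
why: det 13 = |V(-1)|; not divisible by 3, so not tricolorable
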